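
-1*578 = -578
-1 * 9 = -9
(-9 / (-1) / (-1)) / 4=-9 / 4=-2.25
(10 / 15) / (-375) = -2 / 1125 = -0.00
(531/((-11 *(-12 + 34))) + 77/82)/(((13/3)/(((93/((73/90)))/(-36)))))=668205/724306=0.92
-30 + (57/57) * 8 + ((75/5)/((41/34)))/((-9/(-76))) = 10214/123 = 83.04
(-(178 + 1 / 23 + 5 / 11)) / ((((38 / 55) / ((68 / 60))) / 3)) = -383860 / 437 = -878.40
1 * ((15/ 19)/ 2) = 15/ 38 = 0.39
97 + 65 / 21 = 2102 / 21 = 100.10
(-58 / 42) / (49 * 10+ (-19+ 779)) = -29 / 26250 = -0.00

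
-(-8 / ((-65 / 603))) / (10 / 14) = -33768 / 325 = -103.90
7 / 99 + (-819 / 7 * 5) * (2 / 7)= -167.07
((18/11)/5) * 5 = 18/11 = 1.64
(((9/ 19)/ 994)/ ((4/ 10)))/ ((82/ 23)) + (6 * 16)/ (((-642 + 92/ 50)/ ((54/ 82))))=-1219671765/ 12392313304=-0.10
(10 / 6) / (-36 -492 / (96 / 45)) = -40 / 6399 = -0.01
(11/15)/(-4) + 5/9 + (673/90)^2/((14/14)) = 56.29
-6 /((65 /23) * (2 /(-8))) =552 /65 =8.49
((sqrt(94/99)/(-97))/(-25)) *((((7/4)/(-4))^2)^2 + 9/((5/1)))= 601829 *sqrt(1034)/26222592000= 0.00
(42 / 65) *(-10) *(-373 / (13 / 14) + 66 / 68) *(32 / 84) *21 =59511984 / 2873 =20714.23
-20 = -20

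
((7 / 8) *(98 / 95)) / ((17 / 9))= 3087 / 6460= 0.48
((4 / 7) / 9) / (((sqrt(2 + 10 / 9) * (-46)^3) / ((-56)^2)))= -16 * sqrt(7) / 36501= -0.00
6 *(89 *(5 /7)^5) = 1668750 /16807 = 99.29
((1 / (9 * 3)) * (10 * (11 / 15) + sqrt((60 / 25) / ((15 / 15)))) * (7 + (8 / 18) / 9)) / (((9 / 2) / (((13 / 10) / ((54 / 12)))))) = 29692 * sqrt(15) / 4428675 + 326612 / 2657205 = 0.15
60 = 60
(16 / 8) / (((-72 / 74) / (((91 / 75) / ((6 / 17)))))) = -57239 / 8100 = -7.07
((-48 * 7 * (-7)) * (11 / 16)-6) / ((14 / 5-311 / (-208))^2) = 193606400 / 2217121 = 87.32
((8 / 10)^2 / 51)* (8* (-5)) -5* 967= -1233053 / 255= -4835.50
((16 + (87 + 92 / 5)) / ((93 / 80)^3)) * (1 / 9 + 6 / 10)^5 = 14.05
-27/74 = -0.36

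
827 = 827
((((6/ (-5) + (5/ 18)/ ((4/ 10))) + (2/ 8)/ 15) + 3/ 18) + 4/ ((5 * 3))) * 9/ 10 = -1/ 20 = -0.05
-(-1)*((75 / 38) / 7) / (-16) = -75 / 4256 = -0.02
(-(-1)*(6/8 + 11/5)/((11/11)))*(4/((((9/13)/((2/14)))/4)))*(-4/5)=-7.79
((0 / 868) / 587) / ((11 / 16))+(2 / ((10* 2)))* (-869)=-869 / 10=-86.90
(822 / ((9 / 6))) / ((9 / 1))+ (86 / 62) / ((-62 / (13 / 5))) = 5261249 / 86490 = 60.83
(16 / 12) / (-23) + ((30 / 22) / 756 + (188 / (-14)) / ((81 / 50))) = -4788629 / 573804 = -8.35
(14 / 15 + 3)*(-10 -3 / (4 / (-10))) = -59 / 6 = -9.83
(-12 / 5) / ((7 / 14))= -24 / 5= -4.80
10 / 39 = 0.26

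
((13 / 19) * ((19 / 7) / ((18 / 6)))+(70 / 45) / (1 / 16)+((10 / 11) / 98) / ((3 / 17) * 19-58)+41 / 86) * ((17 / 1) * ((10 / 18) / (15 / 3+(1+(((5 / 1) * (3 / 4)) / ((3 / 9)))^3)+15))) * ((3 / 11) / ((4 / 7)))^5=293611480515325 / 69801565837143712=0.00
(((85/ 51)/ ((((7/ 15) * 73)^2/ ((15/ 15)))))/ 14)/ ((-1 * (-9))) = 125/ 10967082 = 0.00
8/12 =2/3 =0.67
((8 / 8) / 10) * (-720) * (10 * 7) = -5040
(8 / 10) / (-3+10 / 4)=-8 / 5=-1.60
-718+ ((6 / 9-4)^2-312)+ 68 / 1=-8558 / 9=-950.89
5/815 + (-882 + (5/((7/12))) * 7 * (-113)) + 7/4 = -7660.24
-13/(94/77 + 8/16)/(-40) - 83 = -82.81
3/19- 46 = -871/19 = -45.84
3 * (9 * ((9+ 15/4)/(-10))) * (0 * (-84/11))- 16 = -16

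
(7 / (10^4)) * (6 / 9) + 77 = 1155007 / 15000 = 77.00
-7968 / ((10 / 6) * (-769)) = 6.22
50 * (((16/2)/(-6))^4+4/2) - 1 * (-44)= 24464/81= 302.02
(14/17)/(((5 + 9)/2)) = 2/17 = 0.12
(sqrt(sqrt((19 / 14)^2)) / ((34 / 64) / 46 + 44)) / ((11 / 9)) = 2208*sqrt(266) / 1662815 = 0.02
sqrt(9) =3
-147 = -147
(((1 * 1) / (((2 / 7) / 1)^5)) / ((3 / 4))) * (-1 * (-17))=11904.96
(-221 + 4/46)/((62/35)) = -177835/1426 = -124.71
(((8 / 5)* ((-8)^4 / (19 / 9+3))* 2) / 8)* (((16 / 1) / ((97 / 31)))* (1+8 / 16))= 27426816 / 11155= 2458.70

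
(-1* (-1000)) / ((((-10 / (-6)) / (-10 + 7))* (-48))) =75 / 2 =37.50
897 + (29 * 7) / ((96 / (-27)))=26877 / 32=839.91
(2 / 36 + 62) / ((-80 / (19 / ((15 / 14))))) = -148561 / 10800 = -13.76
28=28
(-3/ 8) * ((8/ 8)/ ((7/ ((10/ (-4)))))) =15/ 112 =0.13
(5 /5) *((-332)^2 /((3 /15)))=551120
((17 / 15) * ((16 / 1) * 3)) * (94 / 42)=12784 / 105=121.75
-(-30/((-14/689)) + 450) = -1926.43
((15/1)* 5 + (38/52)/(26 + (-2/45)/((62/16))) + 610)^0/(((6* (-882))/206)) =-0.04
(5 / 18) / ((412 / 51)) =85 / 2472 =0.03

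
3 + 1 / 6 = 19 / 6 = 3.17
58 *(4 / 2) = 116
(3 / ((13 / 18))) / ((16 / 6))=81 / 52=1.56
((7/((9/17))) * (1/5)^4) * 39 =1547/1875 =0.83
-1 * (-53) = 53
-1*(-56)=56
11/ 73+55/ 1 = 4026/ 73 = 55.15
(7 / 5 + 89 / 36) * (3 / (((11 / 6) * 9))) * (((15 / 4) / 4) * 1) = 697 / 1056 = 0.66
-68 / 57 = -1.19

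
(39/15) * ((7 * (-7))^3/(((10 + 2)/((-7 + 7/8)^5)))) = 432028097404813/1966080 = 219740853.58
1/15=0.07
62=62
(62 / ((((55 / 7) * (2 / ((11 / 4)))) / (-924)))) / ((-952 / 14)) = 50127 / 340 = 147.43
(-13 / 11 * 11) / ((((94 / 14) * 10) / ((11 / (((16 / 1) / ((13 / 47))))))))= -13013 / 353440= -0.04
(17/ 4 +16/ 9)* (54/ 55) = 651/ 110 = 5.92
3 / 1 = 3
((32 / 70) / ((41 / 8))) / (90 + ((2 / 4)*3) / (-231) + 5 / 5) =2816 / 2872665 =0.00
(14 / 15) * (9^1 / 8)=21 / 20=1.05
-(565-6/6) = -564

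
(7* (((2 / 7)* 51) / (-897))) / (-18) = 17 / 2691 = 0.01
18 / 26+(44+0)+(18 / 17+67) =112.75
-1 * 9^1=-9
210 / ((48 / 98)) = 1715 / 4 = 428.75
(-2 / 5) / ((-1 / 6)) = 12 / 5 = 2.40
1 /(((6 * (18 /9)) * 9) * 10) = 1 /1080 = 0.00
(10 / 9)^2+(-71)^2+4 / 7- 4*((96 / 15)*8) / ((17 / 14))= 234909523 / 48195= 4874.15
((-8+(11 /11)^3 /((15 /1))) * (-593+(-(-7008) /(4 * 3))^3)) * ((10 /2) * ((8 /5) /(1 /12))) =-758462630688 /5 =-151692526137.60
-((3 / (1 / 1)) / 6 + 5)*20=-110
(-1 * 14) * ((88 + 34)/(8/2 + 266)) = -854/135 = -6.33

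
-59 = -59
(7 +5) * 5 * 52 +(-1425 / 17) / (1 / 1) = 3036.18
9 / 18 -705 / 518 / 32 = 7583 / 16576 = 0.46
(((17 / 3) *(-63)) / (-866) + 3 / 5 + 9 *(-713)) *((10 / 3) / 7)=-9260409 / 3031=-3055.23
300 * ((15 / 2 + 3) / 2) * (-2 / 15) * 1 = -210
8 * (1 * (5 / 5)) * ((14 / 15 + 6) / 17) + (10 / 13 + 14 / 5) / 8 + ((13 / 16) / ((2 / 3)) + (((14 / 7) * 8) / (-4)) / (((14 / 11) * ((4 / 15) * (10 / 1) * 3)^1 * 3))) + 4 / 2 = 1009391 / 148512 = 6.80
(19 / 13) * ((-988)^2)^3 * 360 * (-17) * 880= -7321263038365577261875200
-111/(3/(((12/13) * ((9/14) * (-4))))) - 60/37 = 290244/3367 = 86.20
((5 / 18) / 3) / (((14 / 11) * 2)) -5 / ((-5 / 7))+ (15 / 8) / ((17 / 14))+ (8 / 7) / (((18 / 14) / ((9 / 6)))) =9.91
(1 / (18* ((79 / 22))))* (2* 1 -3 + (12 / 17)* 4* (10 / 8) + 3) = 1034 / 12087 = 0.09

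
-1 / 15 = -0.07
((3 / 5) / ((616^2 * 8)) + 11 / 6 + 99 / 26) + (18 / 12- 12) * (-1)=9554702197 / 591951360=16.14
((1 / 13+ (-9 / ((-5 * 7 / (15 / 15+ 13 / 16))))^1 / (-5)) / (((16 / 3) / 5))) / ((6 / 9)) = -5337 / 232960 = -0.02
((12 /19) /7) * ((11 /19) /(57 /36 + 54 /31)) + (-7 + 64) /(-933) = -44120737 /972154589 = -0.05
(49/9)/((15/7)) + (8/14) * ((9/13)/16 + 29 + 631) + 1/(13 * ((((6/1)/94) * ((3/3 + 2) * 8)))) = 37322669/98280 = 379.76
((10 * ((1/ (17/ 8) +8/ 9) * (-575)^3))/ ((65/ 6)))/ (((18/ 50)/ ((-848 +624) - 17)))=73306175000000/ 459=159708442265.80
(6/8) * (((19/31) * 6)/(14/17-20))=-0.14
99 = 99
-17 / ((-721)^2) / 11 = -17 / 5718251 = -0.00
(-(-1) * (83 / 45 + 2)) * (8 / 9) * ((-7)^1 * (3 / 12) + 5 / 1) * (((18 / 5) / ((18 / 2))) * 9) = 8996 / 225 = 39.98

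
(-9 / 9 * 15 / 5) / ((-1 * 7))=3 / 7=0.43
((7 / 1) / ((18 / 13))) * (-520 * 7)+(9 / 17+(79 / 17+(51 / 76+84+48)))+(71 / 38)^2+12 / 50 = -50429506679 / 2761650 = -18260.64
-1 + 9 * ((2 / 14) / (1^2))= 0.29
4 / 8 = 1 / 2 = 0.50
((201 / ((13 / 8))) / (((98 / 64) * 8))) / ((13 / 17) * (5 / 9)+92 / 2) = 984096 / 4524611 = 0.22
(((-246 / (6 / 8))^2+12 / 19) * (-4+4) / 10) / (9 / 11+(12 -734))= 0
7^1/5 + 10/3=71/15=4.73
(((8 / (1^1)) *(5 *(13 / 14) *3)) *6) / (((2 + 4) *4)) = 27.86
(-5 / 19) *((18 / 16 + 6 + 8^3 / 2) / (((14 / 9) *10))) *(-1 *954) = 9036765 / 2128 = 4246.60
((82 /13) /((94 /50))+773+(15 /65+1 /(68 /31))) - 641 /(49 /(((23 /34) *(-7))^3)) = 52016984093 /24014744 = 2166.04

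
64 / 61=1.05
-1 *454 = -454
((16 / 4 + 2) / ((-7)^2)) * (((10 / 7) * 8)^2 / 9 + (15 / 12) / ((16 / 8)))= 53405 / 28812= 1.85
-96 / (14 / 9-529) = 864 / 4747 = 0.18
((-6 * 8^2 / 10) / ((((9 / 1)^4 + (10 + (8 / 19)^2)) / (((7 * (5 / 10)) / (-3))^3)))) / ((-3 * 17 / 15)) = -141512 / 51849405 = -0.00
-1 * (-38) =38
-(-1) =1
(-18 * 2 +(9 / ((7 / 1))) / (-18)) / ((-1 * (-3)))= -505 / 42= -12.02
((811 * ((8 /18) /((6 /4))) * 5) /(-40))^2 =657721 /729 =902.22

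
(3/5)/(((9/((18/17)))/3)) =18/85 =0.21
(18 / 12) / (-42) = -1 / 28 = -0.04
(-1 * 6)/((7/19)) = -114/7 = -16.29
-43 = -43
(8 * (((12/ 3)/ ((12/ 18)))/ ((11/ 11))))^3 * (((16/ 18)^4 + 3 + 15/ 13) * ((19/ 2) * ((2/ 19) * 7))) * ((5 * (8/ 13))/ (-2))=-233700884480/ 41067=-5690722.10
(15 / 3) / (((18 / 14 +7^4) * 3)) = 35 / 50448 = 0.00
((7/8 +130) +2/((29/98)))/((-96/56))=-223517/2784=-80.29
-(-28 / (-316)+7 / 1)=-560 / 79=-7.09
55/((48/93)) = 1705/16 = 106.56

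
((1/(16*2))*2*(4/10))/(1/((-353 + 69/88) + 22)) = -29059/3520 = -8.26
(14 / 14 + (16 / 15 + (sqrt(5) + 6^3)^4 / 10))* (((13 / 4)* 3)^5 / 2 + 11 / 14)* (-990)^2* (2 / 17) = 38993033277974368395* sqrt(5) / 1904 + 67416063709367209807575 / 60928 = 1152281020995896768.56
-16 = -16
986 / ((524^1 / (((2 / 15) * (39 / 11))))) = 6409 / 7205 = 0.89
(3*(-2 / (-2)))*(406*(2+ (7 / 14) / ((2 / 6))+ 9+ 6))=22533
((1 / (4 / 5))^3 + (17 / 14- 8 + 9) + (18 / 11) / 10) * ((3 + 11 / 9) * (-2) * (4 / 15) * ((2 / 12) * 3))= -2027623 / 415800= -4.88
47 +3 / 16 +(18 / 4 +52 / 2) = 1243 / 16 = 77.69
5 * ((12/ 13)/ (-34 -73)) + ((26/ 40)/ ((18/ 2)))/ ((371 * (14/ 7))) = -7995517/ 185781960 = -0.04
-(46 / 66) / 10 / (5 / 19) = -437 / 1650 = -0.26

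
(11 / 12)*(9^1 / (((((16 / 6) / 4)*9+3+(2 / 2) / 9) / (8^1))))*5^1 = 1485 / 41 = 36.22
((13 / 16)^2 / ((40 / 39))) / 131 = 6591 / 1341440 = 0.00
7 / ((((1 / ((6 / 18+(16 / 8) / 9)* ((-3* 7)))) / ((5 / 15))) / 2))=-490 / 9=-54.44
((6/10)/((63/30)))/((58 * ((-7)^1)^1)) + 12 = 12.00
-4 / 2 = -2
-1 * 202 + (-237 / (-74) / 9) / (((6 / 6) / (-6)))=-7553 / 37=-204.14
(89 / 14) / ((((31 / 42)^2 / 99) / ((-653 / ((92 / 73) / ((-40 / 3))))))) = 7981036.73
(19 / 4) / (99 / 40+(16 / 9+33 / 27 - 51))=-190 / 1821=-0.10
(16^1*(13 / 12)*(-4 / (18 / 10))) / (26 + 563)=-1040 / 15903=-0.07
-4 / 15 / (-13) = 4 / 195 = 0.02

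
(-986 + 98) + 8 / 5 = -4432 / 5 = -886.40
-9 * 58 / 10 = -52.20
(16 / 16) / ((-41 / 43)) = -43 / 41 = -1.05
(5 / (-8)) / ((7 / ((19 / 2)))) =-95 / 112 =-0.85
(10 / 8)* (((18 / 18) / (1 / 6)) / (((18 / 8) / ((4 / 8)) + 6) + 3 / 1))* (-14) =-70 / 9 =-7.78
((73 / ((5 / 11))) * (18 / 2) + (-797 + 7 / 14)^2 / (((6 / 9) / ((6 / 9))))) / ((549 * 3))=386.07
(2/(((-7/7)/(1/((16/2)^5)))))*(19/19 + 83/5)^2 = -121/6400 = -0.02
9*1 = 9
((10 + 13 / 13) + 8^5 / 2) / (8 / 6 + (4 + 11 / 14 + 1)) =688590 / 299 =2302.98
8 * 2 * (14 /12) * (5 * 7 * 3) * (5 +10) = 29400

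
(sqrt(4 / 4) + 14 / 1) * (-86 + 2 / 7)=-9000 / 7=-1285.71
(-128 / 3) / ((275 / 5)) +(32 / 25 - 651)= -536659 / 825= -650.50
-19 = -19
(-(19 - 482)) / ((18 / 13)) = 6019 / 18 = 334.39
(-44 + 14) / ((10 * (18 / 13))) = -13 / 6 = -2.17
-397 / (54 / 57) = -7543 / 18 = -419.06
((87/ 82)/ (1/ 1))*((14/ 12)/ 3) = 0.41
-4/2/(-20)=1/10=0.10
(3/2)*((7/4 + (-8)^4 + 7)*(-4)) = -49257/2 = -24628.50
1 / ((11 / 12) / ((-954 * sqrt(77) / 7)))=-11448 * sqrt(77) / 77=-1304.62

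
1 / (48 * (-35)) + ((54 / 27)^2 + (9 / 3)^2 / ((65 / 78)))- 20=-8737 / 1680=-5.20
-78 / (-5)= 15.60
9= 9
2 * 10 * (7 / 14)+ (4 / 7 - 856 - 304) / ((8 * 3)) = -1609 / 42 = -38.31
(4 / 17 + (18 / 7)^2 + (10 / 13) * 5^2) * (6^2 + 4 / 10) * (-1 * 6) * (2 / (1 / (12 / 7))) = -19527.44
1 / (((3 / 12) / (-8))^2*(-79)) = -1024 / 79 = -12.96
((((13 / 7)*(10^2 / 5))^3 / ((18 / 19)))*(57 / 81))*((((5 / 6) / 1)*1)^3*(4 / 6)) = 99139625000 / 6751269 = 14684.59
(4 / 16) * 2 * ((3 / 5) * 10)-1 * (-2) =5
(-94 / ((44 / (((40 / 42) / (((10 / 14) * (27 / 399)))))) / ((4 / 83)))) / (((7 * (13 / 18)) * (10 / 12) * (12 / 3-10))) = 14288 / 178035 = 0.08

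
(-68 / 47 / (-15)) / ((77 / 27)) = 612 / 18095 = 0.03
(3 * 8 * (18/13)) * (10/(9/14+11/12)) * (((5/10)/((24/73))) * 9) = 4966920/1703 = 2916.57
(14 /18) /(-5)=-7 /45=-0.16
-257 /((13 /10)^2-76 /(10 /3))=25700 /2111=12.17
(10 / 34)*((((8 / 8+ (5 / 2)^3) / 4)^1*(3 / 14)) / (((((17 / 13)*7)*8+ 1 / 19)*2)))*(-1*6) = -211185 / 19693888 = -0.01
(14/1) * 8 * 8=896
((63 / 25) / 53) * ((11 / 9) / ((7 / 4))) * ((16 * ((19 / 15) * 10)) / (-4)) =-1.68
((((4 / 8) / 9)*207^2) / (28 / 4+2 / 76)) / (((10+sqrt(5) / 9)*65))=0.51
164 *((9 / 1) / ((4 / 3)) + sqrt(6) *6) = 3517.30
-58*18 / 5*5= -1044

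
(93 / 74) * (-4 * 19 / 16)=-5.97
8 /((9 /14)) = 112 /9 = 12.44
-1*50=-50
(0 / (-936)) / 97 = 0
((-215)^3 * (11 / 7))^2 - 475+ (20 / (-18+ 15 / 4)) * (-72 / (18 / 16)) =681225639826314830 / 2793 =243904632948913.29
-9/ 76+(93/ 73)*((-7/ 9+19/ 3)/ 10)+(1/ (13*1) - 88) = -18896575/ 216372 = -87.33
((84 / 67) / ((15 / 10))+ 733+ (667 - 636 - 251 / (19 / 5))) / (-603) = -98839 / 85291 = -1.16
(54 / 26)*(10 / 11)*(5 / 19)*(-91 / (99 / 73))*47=-3602550 / 2299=-1567.01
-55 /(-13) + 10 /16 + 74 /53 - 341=-1845131 /5512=-334.75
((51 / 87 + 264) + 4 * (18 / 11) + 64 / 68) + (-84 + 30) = 1182609 / 5423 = 218.07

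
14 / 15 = 0.93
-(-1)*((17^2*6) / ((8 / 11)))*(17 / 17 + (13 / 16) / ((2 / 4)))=200277 / 32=6258.66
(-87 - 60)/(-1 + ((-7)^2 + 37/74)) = -294/97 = -3.03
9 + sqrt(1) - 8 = 2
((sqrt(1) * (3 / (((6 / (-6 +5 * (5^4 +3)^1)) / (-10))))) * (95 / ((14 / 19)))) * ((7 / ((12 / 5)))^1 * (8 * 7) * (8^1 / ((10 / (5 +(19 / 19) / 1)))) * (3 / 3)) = -1583923600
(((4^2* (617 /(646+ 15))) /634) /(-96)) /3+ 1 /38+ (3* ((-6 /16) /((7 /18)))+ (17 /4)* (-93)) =-399415739795 /1003263156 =-398.12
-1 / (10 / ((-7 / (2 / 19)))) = 133 / 20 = 6.65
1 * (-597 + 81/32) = -19023/32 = -594.47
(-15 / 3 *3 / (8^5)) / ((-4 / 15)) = 225 / 131072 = 0.00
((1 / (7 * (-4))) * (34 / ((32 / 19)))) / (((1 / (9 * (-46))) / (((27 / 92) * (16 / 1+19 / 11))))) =15305355 / 9856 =1552.90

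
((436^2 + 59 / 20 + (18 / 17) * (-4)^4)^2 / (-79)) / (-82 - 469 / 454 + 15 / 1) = 951000513296821643 / 141036219400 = 6742952.39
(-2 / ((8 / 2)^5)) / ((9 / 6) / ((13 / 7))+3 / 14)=-91 / 47616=-0.00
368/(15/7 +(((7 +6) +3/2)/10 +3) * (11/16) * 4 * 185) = 41216/253801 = 0.16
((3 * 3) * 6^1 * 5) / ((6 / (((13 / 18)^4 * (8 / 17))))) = 142805 / 24786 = 5.76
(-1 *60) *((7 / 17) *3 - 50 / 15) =2140 / 17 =125.88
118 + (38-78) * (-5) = 318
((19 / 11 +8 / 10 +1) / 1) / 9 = 194 / 495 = 0.39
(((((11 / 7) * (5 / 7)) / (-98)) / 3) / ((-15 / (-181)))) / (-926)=1991 / 40019868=0.00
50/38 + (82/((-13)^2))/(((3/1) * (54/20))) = 357805/260091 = 1.38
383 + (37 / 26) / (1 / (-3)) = 9847 / 26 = 378.73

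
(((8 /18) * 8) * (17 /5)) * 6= 1088 /15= 72.53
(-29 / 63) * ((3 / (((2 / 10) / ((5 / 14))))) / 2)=-725 / 588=-1.23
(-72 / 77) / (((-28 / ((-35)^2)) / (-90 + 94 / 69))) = -83400 / 23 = -3626.09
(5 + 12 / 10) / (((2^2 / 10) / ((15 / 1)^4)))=1569375 / 2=784687.50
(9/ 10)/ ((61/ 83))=747/ 610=1.22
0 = 0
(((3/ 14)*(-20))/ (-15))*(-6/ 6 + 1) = 0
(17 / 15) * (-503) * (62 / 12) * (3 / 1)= -265081 / 30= -8836.03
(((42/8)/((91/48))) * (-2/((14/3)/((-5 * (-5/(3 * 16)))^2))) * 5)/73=-9375/425152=-0.02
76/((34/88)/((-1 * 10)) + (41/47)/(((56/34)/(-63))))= -1571680/690829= -2.28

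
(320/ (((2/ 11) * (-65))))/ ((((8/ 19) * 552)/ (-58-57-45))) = 16720/ 897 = 18.64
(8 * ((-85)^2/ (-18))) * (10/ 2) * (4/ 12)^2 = -144500/ 81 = -1783.95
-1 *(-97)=97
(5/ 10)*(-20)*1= -10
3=3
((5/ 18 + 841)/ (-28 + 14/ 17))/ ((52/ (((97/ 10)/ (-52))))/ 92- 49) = 574328561/ 965312964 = 0.59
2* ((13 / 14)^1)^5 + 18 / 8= 976345 / 268912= 3.63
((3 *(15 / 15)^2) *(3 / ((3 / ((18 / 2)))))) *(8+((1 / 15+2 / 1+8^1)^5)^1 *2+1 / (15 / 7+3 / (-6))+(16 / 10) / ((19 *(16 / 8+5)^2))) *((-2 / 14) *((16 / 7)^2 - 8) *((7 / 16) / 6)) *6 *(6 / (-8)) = -14288915406160823 / 19673193750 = -726313.97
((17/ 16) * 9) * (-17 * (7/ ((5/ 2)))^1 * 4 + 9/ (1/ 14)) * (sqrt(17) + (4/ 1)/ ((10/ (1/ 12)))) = -24633 * sqrt(17)/ 40-8211/ 400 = -2559.64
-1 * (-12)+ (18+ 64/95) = 2914/95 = 30.67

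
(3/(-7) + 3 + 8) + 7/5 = 11.97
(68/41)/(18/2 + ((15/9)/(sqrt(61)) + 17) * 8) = 1082628/94637225 -1632 * sqrt(61)/94637225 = 0.01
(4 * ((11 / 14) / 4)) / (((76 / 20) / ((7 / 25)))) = 11 / 190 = 0.06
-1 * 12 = -12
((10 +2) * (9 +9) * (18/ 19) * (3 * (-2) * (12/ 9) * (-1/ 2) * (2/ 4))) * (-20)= -155520/ 19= -8185.26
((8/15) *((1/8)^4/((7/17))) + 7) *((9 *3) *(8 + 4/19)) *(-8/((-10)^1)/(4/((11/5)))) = 682.82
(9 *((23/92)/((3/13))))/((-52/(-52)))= 39/4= 9.75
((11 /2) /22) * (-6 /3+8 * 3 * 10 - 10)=57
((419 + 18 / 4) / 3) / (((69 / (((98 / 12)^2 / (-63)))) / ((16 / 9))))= -581042 / 150903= -3.85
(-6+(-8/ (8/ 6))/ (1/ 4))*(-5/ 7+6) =-1110/ 7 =-158.57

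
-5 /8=-0.62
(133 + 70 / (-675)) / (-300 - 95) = -17941 / 53325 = -0.34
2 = 2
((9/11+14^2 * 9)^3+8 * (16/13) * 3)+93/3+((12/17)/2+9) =1616851905595963/294151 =5496673156.29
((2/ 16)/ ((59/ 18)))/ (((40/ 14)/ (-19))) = -1197/ 4720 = -0.25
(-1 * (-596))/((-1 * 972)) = -149/243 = -0.61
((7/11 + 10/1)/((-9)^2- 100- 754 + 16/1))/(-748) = 117/6228596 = 0.00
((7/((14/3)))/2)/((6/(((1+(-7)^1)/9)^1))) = -1/12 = -0.08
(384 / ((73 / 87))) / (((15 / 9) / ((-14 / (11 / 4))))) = -5612544 / 4015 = -1397.89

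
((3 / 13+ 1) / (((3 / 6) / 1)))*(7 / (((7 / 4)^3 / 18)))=36864 / 637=57.87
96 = 96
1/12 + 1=13/12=1.08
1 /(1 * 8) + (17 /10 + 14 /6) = 499 /120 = 4.16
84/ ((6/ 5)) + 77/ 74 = 5257/ 74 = 71.04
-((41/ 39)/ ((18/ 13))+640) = -34601/ 54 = -640.76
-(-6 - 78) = 84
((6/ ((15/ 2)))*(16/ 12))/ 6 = 8/ 45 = 0.18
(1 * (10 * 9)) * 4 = 360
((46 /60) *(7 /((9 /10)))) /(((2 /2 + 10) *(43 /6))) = 322 /4257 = 0.08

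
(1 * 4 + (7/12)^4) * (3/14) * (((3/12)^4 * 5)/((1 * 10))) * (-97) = -8278465/49545216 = -0.17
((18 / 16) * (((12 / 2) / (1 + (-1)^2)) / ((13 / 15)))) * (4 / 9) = 45 / 26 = 1.73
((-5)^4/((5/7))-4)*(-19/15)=-16549/15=-1103.27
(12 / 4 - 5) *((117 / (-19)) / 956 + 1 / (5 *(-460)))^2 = -644692232 / 6817712655625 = -0.00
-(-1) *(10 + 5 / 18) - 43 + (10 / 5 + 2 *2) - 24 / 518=-124795 / 4662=-26.77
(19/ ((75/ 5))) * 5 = 19/ 3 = 6.33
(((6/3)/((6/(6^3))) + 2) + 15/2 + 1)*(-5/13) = -825/26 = -31.73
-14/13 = -1.08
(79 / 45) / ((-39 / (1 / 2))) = -79 / 3510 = -0.02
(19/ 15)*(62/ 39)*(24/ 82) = 4712/ 7995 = 0.59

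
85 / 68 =5 / 4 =1.25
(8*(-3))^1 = -24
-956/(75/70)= -13384/15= -892.27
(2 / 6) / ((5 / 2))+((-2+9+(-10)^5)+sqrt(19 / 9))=-99991.41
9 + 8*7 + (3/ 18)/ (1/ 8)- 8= 175/ 3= 58.33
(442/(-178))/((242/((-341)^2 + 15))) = -1193.31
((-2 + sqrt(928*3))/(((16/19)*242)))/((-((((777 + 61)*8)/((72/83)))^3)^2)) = 10097379/219198722640574101899402563757056 - 10097379*sqrt(174)/109599361320287050949701281878528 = -0.00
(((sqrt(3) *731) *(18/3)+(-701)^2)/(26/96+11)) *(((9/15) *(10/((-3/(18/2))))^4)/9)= 11368512000 *sqrt(3)/541+1273711392000/541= 2390761982.24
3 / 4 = 0.75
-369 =-369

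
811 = 811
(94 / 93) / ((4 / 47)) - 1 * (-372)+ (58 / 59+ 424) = 8876423 / 10974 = 808.86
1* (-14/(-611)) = 14/611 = 0.02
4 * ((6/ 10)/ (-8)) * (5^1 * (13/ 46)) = -39/ 92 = -0.42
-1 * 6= -6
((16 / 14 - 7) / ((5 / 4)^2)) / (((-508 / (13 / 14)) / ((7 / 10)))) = 533 / 111125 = 0.00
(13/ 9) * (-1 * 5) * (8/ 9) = -520/ 81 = -6.42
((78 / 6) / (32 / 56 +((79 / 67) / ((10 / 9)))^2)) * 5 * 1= 204249500 / 5334247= 38.29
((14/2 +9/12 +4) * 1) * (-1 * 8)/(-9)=94/9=10.44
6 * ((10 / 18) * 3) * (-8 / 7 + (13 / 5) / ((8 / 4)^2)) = -69 / 14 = -4.93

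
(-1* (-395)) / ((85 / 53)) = 246.29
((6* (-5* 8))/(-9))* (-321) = -8560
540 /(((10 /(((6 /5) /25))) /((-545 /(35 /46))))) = -1624536 /875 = -1856.61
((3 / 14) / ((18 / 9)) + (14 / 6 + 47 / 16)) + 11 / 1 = 5503 / 336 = 16.38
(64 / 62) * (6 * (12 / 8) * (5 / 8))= 180 / 31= 5.81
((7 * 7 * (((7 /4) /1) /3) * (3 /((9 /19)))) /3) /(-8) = -7.54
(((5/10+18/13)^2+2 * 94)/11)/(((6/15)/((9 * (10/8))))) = 29135025/59488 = 489.76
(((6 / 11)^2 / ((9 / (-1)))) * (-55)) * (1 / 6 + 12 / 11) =830 / 363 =2.29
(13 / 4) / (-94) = -13 / 376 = -0.03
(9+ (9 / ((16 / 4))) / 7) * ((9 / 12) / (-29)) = -27 / 112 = -0.24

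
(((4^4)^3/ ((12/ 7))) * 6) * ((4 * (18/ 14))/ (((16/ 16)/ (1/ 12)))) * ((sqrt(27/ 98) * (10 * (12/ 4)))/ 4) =283115520 * sqrt(6)/ 7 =99069794.61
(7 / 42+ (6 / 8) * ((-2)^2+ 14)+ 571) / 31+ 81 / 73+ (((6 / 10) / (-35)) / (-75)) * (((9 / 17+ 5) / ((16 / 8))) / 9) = 30250278236 / 1514795625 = 19.97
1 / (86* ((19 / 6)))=3 / 817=0.00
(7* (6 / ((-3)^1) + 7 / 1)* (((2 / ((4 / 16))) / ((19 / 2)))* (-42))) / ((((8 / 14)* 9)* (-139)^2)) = -13720 / 1101297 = -0.01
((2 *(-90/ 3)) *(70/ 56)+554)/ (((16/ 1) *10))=479/ 160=2.99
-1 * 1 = -1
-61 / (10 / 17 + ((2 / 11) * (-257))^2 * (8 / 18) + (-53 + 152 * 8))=-1129293 / 39506837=-0.03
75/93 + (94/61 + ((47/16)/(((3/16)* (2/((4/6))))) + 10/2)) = 12.57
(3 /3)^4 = 1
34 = 34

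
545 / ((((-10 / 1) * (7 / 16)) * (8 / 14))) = -218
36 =36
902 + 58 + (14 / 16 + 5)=7727 / 8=965.88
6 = 6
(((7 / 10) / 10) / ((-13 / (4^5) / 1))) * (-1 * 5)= 1792 / 65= 27.57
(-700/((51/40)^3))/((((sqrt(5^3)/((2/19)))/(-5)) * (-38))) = -8960000 * sqrt(5)/47887011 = -0.42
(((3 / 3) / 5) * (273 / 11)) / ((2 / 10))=273 / 11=24.82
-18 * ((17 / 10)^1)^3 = -44217 / 500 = -88.43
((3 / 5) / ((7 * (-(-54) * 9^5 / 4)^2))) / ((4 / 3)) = 1 / 9885033776835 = 0.00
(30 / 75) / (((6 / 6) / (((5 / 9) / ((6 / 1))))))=1 / 27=0.04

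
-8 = -8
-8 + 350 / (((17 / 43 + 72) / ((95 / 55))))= 12006 / 34243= 0.35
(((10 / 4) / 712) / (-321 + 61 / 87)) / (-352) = 435 / 13967776768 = 0.00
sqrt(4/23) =2 * sqrt(23)/23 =0.42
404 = 404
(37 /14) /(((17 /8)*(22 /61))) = 4514 /1309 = 3.45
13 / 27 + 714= 19291 / 27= 714.48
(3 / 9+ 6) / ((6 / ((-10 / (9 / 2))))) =-190 / 81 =-2.35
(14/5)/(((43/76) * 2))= 532/215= 2.47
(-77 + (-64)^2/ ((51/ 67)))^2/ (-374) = -75220.92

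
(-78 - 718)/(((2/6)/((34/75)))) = -27064/25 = -1082.56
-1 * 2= -2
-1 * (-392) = 392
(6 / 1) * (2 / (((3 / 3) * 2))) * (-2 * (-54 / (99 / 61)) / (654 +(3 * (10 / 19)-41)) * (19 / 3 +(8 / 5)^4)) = 672118008 / 80279375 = 8.37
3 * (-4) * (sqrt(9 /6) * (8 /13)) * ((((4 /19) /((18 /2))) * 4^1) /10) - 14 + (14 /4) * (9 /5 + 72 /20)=4.82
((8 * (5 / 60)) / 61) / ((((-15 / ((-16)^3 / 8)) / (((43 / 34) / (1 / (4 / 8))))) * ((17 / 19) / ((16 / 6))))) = 1673216 / 2379915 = 0.70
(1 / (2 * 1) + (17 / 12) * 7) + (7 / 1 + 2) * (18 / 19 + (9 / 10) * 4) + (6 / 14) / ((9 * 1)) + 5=149999 / 2660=56.39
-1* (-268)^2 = -71824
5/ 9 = 0.56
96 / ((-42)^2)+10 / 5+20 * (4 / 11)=15082 / 1617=9.33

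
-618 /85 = -7.27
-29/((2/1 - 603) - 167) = 29/768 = 0.04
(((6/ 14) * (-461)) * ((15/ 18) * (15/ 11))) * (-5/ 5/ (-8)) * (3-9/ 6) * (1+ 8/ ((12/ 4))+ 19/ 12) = -311175/ 1408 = -221.00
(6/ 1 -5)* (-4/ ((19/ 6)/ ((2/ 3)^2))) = -32/ 57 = -0.56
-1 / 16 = -0.06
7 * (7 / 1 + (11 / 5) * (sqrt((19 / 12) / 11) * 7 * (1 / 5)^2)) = 49 * sqrt(627) / 750 + 49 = 50.64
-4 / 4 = -1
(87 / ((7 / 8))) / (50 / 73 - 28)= -25404 / 6979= -3.64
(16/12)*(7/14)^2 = 1/3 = 0.33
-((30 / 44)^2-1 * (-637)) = -308533 / 484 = -637.46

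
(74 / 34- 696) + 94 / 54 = -692.08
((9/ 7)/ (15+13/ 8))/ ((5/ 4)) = 288/ 4655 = 0.06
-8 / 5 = -1.60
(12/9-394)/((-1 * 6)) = 589/9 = 65.44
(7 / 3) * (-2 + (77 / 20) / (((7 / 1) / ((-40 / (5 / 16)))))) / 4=-1267 / 30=-42.23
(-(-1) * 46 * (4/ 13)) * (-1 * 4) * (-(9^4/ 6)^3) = 962352494676/ 13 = 74027114975.08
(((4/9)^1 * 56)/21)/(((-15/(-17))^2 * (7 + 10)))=544/6075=0.09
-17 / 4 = -4.25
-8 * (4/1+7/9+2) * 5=-2440/9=-271.11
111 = 111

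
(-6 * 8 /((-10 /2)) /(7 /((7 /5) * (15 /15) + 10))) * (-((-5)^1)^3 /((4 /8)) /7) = 27360 /49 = 558.37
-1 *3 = -3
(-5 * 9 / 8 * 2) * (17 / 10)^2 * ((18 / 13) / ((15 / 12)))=-23409 / 650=-36.01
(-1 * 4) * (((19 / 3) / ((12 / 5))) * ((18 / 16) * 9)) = -855 / 8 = -106.88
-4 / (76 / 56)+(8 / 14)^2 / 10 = -13568 / 4655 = -2.91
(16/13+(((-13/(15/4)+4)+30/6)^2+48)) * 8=1868456/2925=638.79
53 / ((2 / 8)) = 212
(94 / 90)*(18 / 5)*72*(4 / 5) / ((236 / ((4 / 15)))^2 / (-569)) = -1711552 / 10878125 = -0.16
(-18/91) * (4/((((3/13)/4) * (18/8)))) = -128/21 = -6.10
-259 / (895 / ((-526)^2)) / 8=-17914771 / 1790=-10008.25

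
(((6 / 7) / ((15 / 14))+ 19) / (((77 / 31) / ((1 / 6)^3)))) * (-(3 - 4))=31 / 840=0.04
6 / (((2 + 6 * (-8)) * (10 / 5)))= -0.07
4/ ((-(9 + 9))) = -2/ 9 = -0.22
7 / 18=0.39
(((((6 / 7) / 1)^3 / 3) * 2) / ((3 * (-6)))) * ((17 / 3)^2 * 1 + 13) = -464 / 441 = -1.05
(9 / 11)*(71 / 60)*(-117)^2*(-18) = -26241813 / 110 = -238561.94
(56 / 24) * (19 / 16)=2.77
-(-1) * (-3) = -3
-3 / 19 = -0.16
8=8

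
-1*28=-28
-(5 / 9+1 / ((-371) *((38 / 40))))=-35065 / 63441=-0.55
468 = 468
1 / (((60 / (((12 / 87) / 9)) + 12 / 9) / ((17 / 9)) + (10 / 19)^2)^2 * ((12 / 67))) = 2523405523 / 1943372290820268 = 0.00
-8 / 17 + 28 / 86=-106 / 731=-0.15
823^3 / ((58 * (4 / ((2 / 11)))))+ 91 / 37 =20625461495 / 47212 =436869.05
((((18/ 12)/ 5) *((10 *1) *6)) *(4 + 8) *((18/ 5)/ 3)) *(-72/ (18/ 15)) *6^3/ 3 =-1119744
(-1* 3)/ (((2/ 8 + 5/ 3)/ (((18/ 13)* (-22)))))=14256/ 299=47.68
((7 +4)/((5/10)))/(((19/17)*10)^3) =54043/3429500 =0.02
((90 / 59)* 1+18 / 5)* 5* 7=10584 / 59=179.39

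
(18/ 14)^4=6561/ 2401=2.73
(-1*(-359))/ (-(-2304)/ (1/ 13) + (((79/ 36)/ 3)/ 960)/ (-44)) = 1637729280/ 136638627761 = 0.01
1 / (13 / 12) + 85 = 1117 / 13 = 85.92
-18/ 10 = -9/ 5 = -1.80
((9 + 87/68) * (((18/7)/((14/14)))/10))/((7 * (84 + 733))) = 6291/13611220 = 0.00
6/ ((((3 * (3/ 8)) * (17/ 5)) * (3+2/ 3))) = 80/ 187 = 0.43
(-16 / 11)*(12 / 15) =-64 / 55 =-1.16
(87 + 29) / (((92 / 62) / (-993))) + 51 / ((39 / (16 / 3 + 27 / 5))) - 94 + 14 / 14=-348509884 / 4485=-77705.66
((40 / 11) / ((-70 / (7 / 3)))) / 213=-4 / 7029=-0.00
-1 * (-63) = 63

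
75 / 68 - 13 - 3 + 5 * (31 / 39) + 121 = 291925 / 2652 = 110.08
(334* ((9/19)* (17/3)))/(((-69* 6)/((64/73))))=-1.90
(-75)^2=5625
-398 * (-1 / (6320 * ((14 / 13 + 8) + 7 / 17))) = 43979 / 6626520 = 0.01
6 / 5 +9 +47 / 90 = 193 / 18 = 10.72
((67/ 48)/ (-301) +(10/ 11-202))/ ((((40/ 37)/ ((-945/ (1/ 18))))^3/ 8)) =379403811035290770309/ 60544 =6266579859858793.11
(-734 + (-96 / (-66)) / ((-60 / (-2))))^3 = -1776044923713208 / 4492125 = -395368544.67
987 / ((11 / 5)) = 448.64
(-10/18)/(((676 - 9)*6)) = -5/36018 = -0.00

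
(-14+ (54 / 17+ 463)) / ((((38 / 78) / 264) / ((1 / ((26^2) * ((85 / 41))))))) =62403066 / 356915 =174.84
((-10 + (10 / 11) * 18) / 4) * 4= 70 / 11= 6.36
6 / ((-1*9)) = -2 / 3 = -0.67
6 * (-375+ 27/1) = -2088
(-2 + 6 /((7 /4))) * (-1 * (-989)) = 9890 /7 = 1412.86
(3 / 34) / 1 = 3 / 34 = 0.09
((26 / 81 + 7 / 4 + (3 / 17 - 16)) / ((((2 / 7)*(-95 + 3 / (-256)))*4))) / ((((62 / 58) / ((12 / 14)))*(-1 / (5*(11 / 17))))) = -0.33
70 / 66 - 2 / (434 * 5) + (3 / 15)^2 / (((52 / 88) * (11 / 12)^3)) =29378386 / 25600575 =1.15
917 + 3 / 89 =81616 / 89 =917.03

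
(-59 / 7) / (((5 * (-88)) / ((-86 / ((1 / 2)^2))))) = -6.59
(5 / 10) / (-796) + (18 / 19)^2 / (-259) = -609307 / 148850408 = -0.00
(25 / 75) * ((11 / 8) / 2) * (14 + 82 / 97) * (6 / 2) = 990 / 97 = 10.21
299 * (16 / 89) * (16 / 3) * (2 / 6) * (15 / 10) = 38272 / 267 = 143.34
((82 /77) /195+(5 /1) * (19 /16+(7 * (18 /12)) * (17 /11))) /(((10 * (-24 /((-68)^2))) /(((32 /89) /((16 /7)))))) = -6045861793 /22908600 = -263.91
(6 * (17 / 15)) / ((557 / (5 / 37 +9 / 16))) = 7021 / 824360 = 0.01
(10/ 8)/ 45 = 1/ 36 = 0.03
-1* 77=-77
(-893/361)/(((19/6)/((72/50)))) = -10152/9025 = -1.12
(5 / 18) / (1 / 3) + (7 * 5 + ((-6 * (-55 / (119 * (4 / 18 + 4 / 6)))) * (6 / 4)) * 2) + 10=78815 / 1428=55.19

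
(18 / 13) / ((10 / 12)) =108 / 65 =1.66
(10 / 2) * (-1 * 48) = -240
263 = 263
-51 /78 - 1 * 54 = -1421 /26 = -54.65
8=8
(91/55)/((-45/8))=-728/2475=-0.29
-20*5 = -100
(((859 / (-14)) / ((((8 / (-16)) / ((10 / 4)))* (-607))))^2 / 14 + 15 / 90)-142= -430135394753 / 3033072168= -141.82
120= 120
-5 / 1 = -5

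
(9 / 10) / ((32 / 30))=27 / 32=0.84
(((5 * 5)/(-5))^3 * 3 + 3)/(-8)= 93/2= 46.50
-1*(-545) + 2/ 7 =545.29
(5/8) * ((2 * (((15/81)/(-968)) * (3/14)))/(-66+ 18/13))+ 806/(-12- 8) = -16515442619/409812480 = -40.30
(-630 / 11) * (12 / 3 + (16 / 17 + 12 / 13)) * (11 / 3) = -272160 / 221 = -1231.49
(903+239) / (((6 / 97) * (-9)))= -55387 / 27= -2051.37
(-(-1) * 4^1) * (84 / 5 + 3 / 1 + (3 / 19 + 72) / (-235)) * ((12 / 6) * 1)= 696288 / 4465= 155.94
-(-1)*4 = 4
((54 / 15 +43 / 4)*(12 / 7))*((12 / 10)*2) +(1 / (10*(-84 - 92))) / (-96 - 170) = 59.04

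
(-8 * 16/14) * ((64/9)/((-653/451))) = 44.90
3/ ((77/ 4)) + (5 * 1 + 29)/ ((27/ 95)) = 249034/ 2079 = 119.79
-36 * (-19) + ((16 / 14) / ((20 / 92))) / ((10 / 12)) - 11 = 118879 / 175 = 679.31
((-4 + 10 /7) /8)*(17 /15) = -51 /140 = -0.36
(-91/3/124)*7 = -637/372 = -1.71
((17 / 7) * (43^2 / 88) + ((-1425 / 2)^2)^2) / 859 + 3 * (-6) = 317504698591807 / 1058288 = 300017290.75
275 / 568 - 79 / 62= -13911 / 17608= -0.79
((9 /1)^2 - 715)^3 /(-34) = 127420052 /17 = 7495297.18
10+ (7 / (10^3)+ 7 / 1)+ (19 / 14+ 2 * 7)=32.36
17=17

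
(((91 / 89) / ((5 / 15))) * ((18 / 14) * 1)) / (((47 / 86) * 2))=15093 / 4183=3.61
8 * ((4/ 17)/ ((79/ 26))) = 832/ 1343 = 0.62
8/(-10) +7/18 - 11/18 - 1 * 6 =-316/45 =-7.02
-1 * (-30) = 30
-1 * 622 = -622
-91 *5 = -455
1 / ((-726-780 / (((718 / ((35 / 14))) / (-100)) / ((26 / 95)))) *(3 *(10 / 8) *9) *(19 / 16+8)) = -218272 / 44105968935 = -0.00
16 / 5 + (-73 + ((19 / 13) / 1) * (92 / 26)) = -64.63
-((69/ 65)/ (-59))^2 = -4761/ 14707225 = -0.00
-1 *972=-972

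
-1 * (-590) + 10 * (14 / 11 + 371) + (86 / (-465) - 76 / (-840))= 20588509 / 4774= 4312.63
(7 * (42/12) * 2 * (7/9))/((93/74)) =30.32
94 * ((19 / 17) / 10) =893 / 85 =10.51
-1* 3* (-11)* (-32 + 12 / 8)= -2013 / 2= -1006.50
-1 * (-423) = 423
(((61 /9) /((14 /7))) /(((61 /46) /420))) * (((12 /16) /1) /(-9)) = -805 /9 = -89.44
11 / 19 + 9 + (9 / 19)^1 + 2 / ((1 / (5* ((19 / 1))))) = 200.05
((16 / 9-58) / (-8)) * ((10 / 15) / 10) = 253 / 540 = 0.47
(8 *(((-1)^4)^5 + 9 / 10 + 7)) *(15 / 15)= 356 / 5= 71.20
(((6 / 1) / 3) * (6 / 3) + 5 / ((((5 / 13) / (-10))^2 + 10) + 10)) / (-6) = -0.71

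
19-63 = -44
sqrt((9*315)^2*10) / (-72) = -315*sqrt(10) / 8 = -124.51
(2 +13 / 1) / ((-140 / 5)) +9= 237 / 28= 8.46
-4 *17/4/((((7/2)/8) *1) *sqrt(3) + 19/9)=-744192/80509 + 154224 *sqrt(3)/80509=-5.93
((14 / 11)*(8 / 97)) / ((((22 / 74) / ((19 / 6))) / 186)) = 2440816 / 11737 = 207.96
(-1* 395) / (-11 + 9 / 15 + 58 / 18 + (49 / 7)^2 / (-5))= 17775 / 764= 23.27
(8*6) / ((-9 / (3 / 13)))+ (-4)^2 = 192 / 13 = 14.77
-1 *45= -45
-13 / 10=-1.30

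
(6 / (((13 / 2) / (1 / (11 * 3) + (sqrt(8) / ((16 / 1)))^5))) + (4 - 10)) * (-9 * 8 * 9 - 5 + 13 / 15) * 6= 16707656 / 715 - 14673 * sqrt(2) / 33280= 23366.73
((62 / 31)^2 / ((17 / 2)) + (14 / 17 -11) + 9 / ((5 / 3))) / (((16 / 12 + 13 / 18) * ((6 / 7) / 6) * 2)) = -23058 / 3145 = -7.33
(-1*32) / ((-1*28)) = 1.14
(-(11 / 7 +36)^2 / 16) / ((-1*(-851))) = -69169 / 667184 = -0.10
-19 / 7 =-2.71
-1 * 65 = -65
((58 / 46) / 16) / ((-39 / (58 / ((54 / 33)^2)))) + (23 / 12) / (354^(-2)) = 240188.96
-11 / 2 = -5.50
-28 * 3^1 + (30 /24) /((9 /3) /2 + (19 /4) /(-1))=-1097 /13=-84.38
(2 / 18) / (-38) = -1 / 342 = -0.00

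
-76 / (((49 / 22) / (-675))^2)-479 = -16760860079 / 2401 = -6980783.04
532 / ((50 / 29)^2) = 111853 / 625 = 178.96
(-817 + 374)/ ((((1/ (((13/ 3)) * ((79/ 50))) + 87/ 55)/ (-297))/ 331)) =25204375.11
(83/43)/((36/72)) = 166/43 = 3.86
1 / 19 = 0.05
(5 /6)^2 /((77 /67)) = 1675 /2772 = 0.60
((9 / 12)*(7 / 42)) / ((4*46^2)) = 1 / 67712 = 0.00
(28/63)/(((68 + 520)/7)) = 1/189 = 0.01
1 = 1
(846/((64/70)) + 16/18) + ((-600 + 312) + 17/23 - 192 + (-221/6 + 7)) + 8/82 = 56653067/135792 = 417.20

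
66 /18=11 /3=3.67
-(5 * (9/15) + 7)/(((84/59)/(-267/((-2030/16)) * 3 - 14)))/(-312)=-230159/1330056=-0.17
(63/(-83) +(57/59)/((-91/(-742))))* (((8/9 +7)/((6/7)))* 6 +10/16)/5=121478431/1527864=79.51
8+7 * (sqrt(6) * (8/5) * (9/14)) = 8+36 * sqrt(6)/5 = 25.64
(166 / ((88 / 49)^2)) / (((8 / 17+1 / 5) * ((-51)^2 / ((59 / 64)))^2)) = 3468520615 / 359750938263552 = 0.00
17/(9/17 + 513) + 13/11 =116669/96030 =1.21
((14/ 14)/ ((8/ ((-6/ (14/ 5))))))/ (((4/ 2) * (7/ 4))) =-15/ 196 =-0.08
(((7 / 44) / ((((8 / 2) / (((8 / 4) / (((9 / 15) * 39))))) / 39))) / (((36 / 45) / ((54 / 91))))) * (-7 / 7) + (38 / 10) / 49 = -11653 / 560560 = -0.02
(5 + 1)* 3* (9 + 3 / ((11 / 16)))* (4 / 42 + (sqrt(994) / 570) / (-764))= 252 / 11 - 441* sqrt(994) / 798380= 22.89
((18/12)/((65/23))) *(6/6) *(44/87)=506/1885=0.27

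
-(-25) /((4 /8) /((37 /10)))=185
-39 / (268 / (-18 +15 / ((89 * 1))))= 61893 / 23852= 2.59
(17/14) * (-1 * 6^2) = -306/7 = -43.71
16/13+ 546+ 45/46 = 327829/598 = 548.21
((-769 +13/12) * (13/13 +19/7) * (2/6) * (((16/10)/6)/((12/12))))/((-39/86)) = 316996/567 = 559.08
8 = 8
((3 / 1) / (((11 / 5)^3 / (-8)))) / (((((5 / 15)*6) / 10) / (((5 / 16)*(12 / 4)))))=-28125 / 2662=-10.57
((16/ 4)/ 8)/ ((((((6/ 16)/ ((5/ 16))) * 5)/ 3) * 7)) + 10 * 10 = 2801/ 28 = 100.04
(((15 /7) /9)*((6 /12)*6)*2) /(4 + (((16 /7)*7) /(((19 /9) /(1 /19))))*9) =361 /1918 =0.19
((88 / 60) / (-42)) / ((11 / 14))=-0.04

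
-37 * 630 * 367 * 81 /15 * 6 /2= -138587274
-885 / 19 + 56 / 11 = -8671 / 209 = -41.49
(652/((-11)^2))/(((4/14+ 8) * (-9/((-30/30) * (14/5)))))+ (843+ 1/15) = 26631278/31581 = 843.27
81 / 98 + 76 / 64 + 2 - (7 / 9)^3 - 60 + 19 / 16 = -15794105 / 285768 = -55.27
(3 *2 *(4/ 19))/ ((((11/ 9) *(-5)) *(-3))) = 72/ 1045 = 0.07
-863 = -863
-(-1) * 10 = 10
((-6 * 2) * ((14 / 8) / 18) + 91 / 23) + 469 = 65107 / 138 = 471.79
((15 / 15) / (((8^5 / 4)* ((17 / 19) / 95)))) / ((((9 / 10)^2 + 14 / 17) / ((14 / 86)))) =315875 / 244553728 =0.00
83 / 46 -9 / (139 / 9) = 7811 / 6394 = 1.22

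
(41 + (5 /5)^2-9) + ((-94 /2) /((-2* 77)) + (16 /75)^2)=28890049 /866250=33.35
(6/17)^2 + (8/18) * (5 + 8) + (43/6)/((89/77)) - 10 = 973513/462978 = 2.10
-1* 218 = -218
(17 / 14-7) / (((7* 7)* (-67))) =81 / 45962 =0.00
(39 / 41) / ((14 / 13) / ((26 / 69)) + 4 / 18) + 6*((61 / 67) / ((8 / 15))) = 543170817 / 51478780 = 10.55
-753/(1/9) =-6777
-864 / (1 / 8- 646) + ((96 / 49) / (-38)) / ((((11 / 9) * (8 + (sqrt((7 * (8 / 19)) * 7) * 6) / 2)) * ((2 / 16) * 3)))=1082641536 / 804868757- 864 * sqrt(38) / 422807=1.33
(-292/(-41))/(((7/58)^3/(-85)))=-4842679840/14063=-344356.10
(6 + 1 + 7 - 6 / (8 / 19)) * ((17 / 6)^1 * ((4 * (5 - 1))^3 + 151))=-72199 / 24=-3008.29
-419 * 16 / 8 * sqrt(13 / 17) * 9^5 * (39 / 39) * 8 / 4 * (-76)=7521425424 * sqrt(221) / 17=6577295731.24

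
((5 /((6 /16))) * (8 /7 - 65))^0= 1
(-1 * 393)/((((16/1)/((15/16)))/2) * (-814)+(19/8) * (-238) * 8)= 0.03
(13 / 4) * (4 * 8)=104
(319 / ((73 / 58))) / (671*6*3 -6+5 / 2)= 0.02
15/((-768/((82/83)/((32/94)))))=-9635/169984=-0.06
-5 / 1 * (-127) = 635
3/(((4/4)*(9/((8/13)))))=8/39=0.21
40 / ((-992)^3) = -5 / 122023936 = -0.00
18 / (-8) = -9 / 4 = -2.25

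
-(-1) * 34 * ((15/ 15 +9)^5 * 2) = 6800000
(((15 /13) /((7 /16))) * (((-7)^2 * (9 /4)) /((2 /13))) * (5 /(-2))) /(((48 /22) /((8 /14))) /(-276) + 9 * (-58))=2390850 /264139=9.05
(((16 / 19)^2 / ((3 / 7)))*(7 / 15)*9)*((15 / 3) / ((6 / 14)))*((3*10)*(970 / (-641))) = -851737600 / 231401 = -3680.79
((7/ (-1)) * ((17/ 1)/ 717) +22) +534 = 398533/ 717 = 555.83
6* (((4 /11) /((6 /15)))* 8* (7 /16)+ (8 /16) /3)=20.09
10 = 10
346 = 346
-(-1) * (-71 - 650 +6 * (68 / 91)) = -65203 / 91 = -716.52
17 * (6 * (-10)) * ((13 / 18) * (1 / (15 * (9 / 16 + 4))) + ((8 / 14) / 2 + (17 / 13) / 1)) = -97813852 / 59787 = -1636.04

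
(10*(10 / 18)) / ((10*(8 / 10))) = 25 / 36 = 0.69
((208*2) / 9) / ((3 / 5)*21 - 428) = -2080 / 18693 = -0.11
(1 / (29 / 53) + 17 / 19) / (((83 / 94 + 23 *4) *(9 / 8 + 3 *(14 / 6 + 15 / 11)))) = 496320 / 206863583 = 0.00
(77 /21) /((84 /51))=187 /84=2.23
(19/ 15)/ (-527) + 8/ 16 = 7867/ 15810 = 0.50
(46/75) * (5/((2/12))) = 92/5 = 18.40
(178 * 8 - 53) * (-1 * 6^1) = -8226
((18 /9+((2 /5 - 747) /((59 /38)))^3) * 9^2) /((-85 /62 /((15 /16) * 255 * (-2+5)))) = 96762088384202725929 /20537900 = 4711391543643.84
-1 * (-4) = 4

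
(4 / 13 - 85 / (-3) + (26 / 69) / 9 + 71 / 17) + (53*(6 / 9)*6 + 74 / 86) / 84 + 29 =10640250055 / 165238164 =64.39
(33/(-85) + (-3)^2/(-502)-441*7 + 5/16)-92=-1085215413/341360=-3179.09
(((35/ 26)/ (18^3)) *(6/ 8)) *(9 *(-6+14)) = 35/ 2808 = 0.01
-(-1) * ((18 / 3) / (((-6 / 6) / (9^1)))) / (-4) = 27 / 2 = 13.50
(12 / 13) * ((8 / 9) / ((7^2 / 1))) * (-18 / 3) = -64 / 637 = -0.10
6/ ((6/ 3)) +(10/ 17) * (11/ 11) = 61/ 17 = 3.59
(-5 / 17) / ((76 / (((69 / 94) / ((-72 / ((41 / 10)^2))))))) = 0.00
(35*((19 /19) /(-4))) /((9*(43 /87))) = -1015 /516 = -1.97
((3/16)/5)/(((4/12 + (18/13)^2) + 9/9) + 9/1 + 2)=1521/578000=0.00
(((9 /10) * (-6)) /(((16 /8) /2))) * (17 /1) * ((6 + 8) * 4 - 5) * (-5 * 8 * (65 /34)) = 358020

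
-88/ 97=-0.91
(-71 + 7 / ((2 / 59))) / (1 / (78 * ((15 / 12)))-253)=-52845 / 98666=-0.54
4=4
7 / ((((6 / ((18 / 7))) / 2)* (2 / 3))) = 9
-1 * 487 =-487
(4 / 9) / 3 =4 / 27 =0.15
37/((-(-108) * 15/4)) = 37/405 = 0.09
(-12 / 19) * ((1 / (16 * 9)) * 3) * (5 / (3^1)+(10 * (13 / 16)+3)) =-307 / 1824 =-0.17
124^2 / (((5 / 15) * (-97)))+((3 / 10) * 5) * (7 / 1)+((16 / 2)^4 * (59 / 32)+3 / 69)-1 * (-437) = 33572075 / 4462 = 7524.00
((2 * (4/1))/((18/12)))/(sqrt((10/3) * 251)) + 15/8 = 8 * sqrt(7530)/3765 + 15/8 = 2.06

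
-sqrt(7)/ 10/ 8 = -sqrt(7)/ 80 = -0.03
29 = 29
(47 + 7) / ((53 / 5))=270 / 53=5.09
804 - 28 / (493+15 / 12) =803.94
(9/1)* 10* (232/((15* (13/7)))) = 9744/13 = 749.54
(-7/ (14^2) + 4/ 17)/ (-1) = -95/ 476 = -0.20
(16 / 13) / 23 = 16 / 299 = 0.05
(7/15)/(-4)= -7/60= -0.12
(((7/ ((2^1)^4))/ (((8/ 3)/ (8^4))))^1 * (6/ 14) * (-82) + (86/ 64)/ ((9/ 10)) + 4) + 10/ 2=-3399193/ 144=-23605.51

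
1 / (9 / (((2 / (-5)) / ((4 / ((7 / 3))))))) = -7 / 270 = -0.03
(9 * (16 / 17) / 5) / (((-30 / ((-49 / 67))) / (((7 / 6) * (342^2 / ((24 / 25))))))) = 6686442 / 1139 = 5870.45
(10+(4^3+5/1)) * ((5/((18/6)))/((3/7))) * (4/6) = 5530/27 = 204.81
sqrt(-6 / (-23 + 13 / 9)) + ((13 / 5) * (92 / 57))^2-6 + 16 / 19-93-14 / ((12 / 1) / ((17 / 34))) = -80.60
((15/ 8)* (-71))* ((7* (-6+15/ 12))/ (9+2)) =141645/ 352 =402.40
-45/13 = -3.46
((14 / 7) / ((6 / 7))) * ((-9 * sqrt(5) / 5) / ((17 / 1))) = -21 * sqrt(5) / 85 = -0.55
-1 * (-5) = 5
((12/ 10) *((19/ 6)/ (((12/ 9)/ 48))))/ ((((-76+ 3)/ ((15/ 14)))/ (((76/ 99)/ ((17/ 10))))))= -0.91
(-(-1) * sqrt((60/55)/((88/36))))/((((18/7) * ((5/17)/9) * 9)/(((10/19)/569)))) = 119 * sqrt(6)/356763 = 0.00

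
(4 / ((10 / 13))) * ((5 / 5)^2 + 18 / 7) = 130 / 7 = 18.57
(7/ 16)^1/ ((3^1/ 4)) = 7/ 12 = 0.58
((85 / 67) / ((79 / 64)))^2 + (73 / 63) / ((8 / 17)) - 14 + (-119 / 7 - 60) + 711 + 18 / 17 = 149923440537121 / 240039794232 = 624.58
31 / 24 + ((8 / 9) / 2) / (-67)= 6199 / 4824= 1.29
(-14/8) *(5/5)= -7/4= -1.75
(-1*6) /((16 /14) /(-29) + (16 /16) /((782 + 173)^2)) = 370282150 /2431999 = 152.25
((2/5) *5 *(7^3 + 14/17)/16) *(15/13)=87675/1768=49.59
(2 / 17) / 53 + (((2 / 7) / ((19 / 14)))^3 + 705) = 4356942477 / 6179959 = 705.01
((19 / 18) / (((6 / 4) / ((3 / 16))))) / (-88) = -19 / 12672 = -0.00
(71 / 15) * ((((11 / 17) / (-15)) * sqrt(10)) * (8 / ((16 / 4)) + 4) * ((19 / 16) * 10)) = -46.00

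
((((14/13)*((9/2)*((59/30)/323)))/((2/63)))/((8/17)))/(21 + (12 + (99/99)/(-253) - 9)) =19748421/239925920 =0.08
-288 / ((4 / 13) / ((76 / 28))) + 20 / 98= -124478 / 49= -2540.37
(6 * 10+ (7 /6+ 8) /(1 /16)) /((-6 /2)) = -620 /9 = -68.89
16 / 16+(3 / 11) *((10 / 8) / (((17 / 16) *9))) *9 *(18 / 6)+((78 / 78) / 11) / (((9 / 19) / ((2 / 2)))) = 3626 / 1683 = 2.15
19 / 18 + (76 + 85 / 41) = 79.13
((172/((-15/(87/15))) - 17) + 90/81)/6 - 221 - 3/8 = -1269581/5400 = -235.11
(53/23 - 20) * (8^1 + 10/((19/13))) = -114774/437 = -262.64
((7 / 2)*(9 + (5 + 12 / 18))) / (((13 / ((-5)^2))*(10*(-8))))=-385 / 312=-1.23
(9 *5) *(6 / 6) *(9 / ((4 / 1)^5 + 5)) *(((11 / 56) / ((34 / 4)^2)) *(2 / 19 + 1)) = 4455 / 3766826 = 0.00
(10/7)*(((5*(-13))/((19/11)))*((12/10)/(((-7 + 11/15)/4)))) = 257400/6251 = 41.18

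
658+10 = 668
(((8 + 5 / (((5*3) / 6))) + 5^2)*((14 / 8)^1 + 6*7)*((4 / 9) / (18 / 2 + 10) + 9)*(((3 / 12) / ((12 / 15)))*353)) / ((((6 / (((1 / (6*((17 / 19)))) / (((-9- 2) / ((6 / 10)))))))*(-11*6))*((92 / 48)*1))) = 3336158875 / 163506816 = 20.40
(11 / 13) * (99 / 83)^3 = 10673289 / 7433231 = 1.44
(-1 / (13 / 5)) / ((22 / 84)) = -210 / 143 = -1.47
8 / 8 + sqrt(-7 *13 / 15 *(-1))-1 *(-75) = 78.46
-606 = -606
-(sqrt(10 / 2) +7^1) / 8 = -7 / 8 - sqrt(5) / 8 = -1.15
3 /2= 1.50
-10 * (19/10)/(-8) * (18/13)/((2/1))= 171/104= 1.64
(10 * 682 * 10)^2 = 4651240000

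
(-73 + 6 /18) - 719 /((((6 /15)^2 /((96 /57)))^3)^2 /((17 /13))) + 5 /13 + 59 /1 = -2346816024369766358 /1834789359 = -1279065639.26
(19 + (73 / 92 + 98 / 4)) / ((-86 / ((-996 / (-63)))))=-338225 / 41538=-8.14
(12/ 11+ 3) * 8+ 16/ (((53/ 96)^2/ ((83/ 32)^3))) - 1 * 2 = 58505797/ 61798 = 946.73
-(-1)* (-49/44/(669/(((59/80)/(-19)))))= 2891/44742720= 0.00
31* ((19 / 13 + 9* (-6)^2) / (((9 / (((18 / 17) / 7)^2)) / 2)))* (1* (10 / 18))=5246440 / 184093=28.50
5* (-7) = -35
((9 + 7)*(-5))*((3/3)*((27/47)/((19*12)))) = -180/893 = -0.20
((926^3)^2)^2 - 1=397495155639882245867698528490622975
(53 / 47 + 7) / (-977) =-382 / 45919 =-0.01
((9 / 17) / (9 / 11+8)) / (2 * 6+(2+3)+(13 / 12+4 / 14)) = 8316 / 2544407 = 0.00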